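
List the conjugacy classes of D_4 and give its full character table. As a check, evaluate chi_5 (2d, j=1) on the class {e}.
Conjugacy classes: {e} of size 1, {r^2} of size 1, {r^1, r^3} of size 2, {s, sr^2, ...} of size 2, {sr, sr^3, ...} of size 2.
Character table:
  irrep \ class              {e} (size 1)  {r^2} (size 1)  {r^1, r^3} (size 2)  {s, sr^2, ...} (size 2)  {sr, sr^3, ...} (size 2)
  chi_1 (triv)               1             1               1                    1                        1                       
  chi_2 (sign: r->1, s->-1)  1             1               1                    -1                       -1                      
  chi_3 (r->-1, s->1)        1             1               -1                   1                        -1                      
  chi_4 (r->-1, s->-1)       1             1               -1                   -1                       1                       
  chi_5 (2d, j=1)            2             -2              0                    0                        0                       

Spot check: chi_5 (2d, j=1) on {e} = 2.

Details: D_4 has order 2*4 = 8 with 5 conjugacy classes, hence 5 irreducibles. Sum of squared dims 1 + 1 + 1 + 1 + 4 = 8 = |G|. Linear characters come from the abelianisation; the 2-dimensional irreps have character r^k -> 2*cos(2*pi*j*k/4), reflections -> 0.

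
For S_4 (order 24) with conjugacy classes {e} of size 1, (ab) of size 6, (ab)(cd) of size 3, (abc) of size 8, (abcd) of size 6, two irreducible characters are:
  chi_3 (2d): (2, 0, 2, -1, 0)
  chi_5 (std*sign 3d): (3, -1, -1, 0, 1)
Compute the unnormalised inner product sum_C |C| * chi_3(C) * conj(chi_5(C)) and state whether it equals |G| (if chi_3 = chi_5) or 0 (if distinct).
Sum = 0; so <chi_3, chi_5> = 0 (distinct irreducibles are orthogonal).

Working: Compute term by term over conjugacy classes (|C| * chi_3(C) * conj(chi_5(C))):
  1*(2)*conj(3) + 6*(0)*conj(-1) + 3*(2)*conj(-1) + 8*(-1)*conj(0) + 6*(0)*conj(1)
  = (6) + (0) + (-6) + (0) + (0)
  = 0.
Dividing by |G| = 24 gives 0/24 = 0, matching the row-orthogonality relation <chi_3, chi_5> = [chi_3 = chi_5].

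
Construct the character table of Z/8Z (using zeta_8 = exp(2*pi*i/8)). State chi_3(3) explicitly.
Character table of Z/8Z (irreps indexed chi_0,...,chi_7 with chi_k(m) = zeta_8^(k*m), zeta_8 = exp(2*pi*i/8)):
  irrep \ class  {0} (size 1)  {1} (size 1)    {2} (size 1)  {3} (size 1)    {4} (size 1)  {5} (size 1)    {6} (size 1)  {7} (size 1)  
  chi_0          1             1               1             1               1             1               1             1             
  chi_1          1             exp(I*pi/4)     I             exp(3*I*pi/4)   -1            exp(-3*I*pi/4)  -I            exp(-I*pi/4)  
  chi_2          1             I               -1            -I              1             I               -1            -I            
  chi_3          1             exp(3*I*pi/4)   -I            exp(I*pi/4)     -1            exp(-I*pi/4)    I             exp(-3*I*pi/4)
  chi_4          1             -1              1             -1              1             -1              1             -1            
  chi_5          1             exp(-3*I*pi/4)  I             exp(-I*pi/4)    -1            exp(I*pi/4)     -I            exp(3*I*pi/4) 
  chi_6          1             -I              -1            I               1             -I              -1            I             
  chi_7          1             exp(-I*pi/4)    -I            exp(-3*I*pi/4)  -1            exp(3*I*pi/4)   I             exp(I*pi/4)   

Spot check: chi_3(3) = zeta_8^(3*3) = zeta_8^9 = exp(I*pi/4).

Solution. Z/8Z is abelian, so all 8 irreducible complex representations are 1-dimensional. They are given by chi_k(m) = zeta_8^(k*m) for k = 0,...,7. Row orthogonality: sum_m chi_k(m) conj(chi_l(m)) = 8 * [k = l].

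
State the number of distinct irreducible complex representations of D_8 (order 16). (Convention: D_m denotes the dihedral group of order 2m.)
7

The number of irreducible complex representations of a finite group equals its number of conjugacy classes. D_8 has 7 conjugacy classes (n/2 + 3 for n even), so D_8 (order 16) has exactly 7 irreducible complex representations.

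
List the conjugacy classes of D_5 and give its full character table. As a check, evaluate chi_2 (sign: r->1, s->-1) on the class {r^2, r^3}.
Conjugacy classes: {e} of size 1, {r^1, r^4} of size 2, {r^2, r^3} of size 2, {s, sr, ..., sr^4} of size 5.
Character table:
  irrep \ class              {e} (size 1)  {r^1, r^4} (size 2)  {r^2, r^3} (size 2)  {s, sr, ..., sr^4} (size 5)
  chi_1 (triv)               1             1                    1                    1                          
  chi_2 (sign: r->1, s->-1)  1             1                    1                    -1                         
  chi_3 (2d, j=1)            2             -1/2 + sqrt(5)/2     -sqrt(5)/2 - 1/2     0                          
  chi_4 (2d, j=2)            2             -sqrt(5)/2 - 1/2     -1/2 + sqrt(5)/2     0                          

Spot check: chi_2 (sign: r->1, s->-1) on {r^2, r^3} = 1.

Reasoning: D_5 has order 2*5 = 10 with 4 conjugacy classes, hence 4 irreducibles. Sum of squared dims 1 + 1 + 4 + 4 = 10 = |G|. Linear characters come from the abelianisation; the 2-dimensional irreps have character r^k -> 2*cos(2*pi*j*k/5), reflections -> 0.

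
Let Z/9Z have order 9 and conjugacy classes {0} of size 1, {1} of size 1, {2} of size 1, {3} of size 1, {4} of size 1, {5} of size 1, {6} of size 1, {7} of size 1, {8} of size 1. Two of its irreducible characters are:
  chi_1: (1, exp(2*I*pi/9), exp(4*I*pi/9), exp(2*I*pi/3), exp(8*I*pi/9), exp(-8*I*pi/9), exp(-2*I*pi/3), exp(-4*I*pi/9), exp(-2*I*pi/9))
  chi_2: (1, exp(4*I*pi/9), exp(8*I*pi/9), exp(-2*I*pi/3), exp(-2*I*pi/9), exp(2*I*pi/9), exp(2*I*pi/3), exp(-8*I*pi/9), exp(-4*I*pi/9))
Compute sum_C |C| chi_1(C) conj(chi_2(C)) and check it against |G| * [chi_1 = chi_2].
Sum = 0; so <chi_1, chi_2> = 0 (distinct irreducibles are orthogonal).

Solution. Compute term by term over conjugacy classes (|C| * chi_1(C) * conj(chi_2(C))):
  1*(1)*conj(1) + 1*(exp(2*I*pi/9))*conj(exp(4*I*pi/9)) + 1*(exp(4*I*pi/9))*conj(exp(8*I*pi/9)) + 1*(exp(2*I*pi/3))*conj(exp(-2*I*pi/3)) + 1*(exp(8*I*pi/9))*conj(exp(-2*I*pi/9)) + 1*(exp(-8*I*pi/9))*conj(exp(2*I*pi/9)) + 1*(exp(-2*I*pi/3))*conj(exp(2*I*pi/3)) + 1*(exp(-4*I*pi/9))*conj(exp(-8*I*pi/9)) + 1*(exp(-2*I*pi/9))*conj(exp(-4*I*pi/9))
  = (1) + (exp(-2*I*pi/9)) + (exp(-4*I*pi/9)) + (exp(-2*I*pi/3)) + (exp(-8*I*pi/9)) + (exp(8*I*pi/9)) + (exp(2*I*pi/3)) + (exp(4*I*pi/9)) + (exp(2*I*pi/9))
  = 0.
(Exp terms are combined using exp(i*s)*conj(exp(i*t)) = exp(i*(s-t)), and sums of them are collapsed using the identity that for every m > 1 the m distinct m-th roots of unity sum to 0, e.g. 1 + exp(2*I*pi/3) + exp(-2*I*pi/3) = 0.)
Dividing by |G| = 9 gives 0/9 = 0, matching the row-orthogonality relation <chi_1, chi_2> = [chi_1 = chi_2].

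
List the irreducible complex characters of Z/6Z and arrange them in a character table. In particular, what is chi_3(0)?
Character table of Z/6Z (irreps indexed chi_0,...,chi_5 with chi_k(m) = zeta_6^(k*m), zeta_6 = exp(2*pi*i/6)):
  irrep \ class  {0} (size 1)  {1} (size 1)    {2} (size 1)    {3} (size 1)  {4} (size 1)    {5} (size 1)  
  chi_0          1             1               1               1             1               1             
  chi_1          1             exp(I*pi/3)     exp(2*I*pi/3)   -1            exp(-2*I*pi/3)  exp(-I*pi/3)  
  chi_2          1             exp(2*I*pi/3)   exp(-2*I*pi/3)  1             exp(2*I*pi/3)   exp(-2*I*pi/3)
  chi_3          1             -1              1               -1            1               -1            
  chi_4          1             exp(-2*I*pi/3)  exp(2*I*pi/3)   1             exp(-2*I*pi/3)  exp(2*I*pi/3) 
  chi_5          1             exp(-I*pi/3)    exp(-2*I*pi/3)  -1            exp(2*I*pi/3)   exp(I*pi/3)   

Spot check: chi_3(0) = zeta_6^(3*0) = zeta_6^0 = 1.

Working: Z/6Z is abelian, so all 6 irreducible complex representations are 1-dimensional. They are given by chi_k(m) = zeta_6^(k*m) for k = 0,...,5. Row orthogonality: sum_m chi_k(m) conj(chi_l(m)) = 6 * [k = l].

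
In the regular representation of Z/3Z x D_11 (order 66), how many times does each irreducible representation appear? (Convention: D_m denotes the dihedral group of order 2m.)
Each irreducible V_i of dimension d_i appears with multiplicity d_i, i.e. rho_reg = (direct sum over all irreducibles V_i) d_i V_i. The irreducible dimensions for Z/3Z x D_11 are 1, 1, 1, 1, 1, 1, 2, 2, 2, 2, 2, 2, 2, 2, 2, 2, 2, 2, 2, 2, 2: 6 irreducibles of dimension 1, each with multiplicity 1; 15 irreducibles of dimension 2, each with multiplicity 2. Total dimension 6*1*1 + 15*2*2 = 66 = |G|.

Justification: General theorem: in the regular representation of a finite group G, each irreducible appears with multiplicity equal to its dimension. Check: dim(rho_reg) = sum d_i^2 = 1 + 1 + 1 + 1 + 1 + 1 + 4 + 4 + 4 + 4 + 4 + 4 + 4 + 4 + 4 + 4 + 4 + 4 + 4 + 4 + 4 = 66 = |G|.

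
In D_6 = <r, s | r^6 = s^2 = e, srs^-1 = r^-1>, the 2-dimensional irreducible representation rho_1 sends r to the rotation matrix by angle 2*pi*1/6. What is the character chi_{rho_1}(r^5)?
chi_{rho_1}(r^5) = 2*cos(2*pi*1*5/6) = 1

Solution. rho_1(r^5) is rotation by angle 2*pi*1*5/6, whose trace is 2*cos(2*pi*1*5/6) = 1.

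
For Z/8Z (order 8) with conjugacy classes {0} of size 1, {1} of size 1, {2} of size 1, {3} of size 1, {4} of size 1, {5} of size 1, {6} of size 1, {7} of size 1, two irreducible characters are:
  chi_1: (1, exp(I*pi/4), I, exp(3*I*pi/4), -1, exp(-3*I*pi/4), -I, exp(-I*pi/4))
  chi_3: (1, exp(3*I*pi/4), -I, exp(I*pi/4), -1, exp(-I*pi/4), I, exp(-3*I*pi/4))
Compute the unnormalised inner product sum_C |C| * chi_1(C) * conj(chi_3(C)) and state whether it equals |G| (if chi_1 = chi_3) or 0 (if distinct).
Sum = 0; so <chi_1, chi_3> = 0 (distinct irreducibles are orthogonal).

Compute term by term over conjugacy classes (|C| * chi_1(C) * conj(chi_3(C))):
  1*(1)*conj(1) + 1*(exp(I*pi/4))*conj(exp(3*I*pi/4)) + 1*(I)*conj(-I) + 1*(exp(3*I*pi/4))*conj(exp(I*pi/4)) + 1*(-1)*conj(-1) + 1*(exp(-3*I*pi/4))*conj(exp(-I*pi/4)) + 1*(-I)*conj(I) + 1*(exp(-I*pi/4))*conj(exp(-3*I*pi/4))
  = (1) + (-I) + (-1) + (I) + (1) + (-I) + (-1) + (I)
  = 0.
(Exp terms are combined using exp(i*s)*conj(exp(i*t)) = exp(i*(s-t)), and sums of them are collapsed using the identity that for every m > 1 the m distinct m-th roots of unity sum to 0, e.g. 1 + exp(2*I*pi/3) + exp(-2*I*pi/3) = 0.)
Dividing by |G| = 8 gives 0/8 = 0, matching the row-orthogonality relation <chi_1, chi_3> = [chi_1 = chi_3].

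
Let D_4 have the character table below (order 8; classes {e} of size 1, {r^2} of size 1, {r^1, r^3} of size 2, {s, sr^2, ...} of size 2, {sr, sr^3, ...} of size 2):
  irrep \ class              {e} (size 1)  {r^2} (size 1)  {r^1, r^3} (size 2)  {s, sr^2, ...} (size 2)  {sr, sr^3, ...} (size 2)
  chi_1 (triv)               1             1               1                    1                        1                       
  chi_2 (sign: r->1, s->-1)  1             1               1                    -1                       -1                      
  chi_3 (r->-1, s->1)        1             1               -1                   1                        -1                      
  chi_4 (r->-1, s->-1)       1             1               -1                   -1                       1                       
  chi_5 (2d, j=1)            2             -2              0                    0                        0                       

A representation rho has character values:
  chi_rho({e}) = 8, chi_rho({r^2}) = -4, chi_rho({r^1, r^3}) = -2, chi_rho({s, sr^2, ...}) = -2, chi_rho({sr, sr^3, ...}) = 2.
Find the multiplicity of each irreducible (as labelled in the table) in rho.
Multiplicities: chi_1: 0, chi_2: 0, chi_3: 0, chi_4: 2, chi_5: 3.

Explanation: Use <chi_rho, chi> = (1/|G|) sum_C |C| * chi_rho(C) * conj(chi(C)) with |G| = 8 for each irreducible chi in the table:
  <chi_rho, chi_1> = (1/8)[1*(8)*conj(1) + 1*(-4)*conj(1) + 2*(-2)*conj(1) + 2*(-2)*conj(1) + 2*(2)*conj(1)]
      = (1/8)[(8) + (-4) + (-4) + (-4) + (4)] = 0/8 = 0
  <chi_rho, chi_2> = (1/8)[1*(8)*conj(1) + 1*(-4)*conj(1) + 2*(-2)*conj(1) + 2*(-2)*conj(-1) + 2*(2)*conj(-1)]
      = (1/8)[(8) + (-4) + (-4) + (4) + (-4)] = 0/8 = 0
  <chi_rho, chi_3> = (1/8)[1*(8)*conj(1) + 1*(-4)*conj(1) + 2*(-2)*conj(-1) + 2*(-2)*conj(1) + 2*(2)*conj(-1)]
      = (1/8)[(8) + (-4) + (4) + (-4) + (-4)] = 0/8 = 0
  <chi_rho, chi_4> = (1/8)[1*(8)*conj(1) + 1*(-4)*conj(1) + 2*(-2)*conj(-1) + 2*(-2)*conj(-1) + 2*(2)*conj(1)]
      = (1/8)[(8) + (-4) + (4) + (4) + (4)] = 16/8 = 2
  <chi_rho, chi_5> = (1/8)[1*(8)*conj(2) + 1*(-4)*conj(-2) + 2*(-2)*conj(0) + 2*(-2)*conj(0) + 2*(2)*conj(0)]
      = (1/8)[(16) + (8) + (0) + (0) + (0)] = 24/8 = 3
Dimension check: dim(rho) = sum (mult * dim) = 0*1 + 0*1 + 0*1 + 2*1 + 3*2 = 8 = chi_rho(e) = 8.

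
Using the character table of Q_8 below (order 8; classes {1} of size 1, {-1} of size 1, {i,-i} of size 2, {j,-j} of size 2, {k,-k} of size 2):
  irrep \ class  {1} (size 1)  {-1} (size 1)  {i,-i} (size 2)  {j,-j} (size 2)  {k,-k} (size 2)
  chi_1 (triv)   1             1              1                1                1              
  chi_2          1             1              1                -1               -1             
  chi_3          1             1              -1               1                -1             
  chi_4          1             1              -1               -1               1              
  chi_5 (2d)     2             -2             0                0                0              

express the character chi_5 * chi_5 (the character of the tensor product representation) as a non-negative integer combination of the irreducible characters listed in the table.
chi_5 tensor chi_5 = chi_1 + chi_2 + chi_3 + chi_4 (all other irreducibles have multiplicity 0).

Why: The character of a tensor product is the pointwise product (chi_5 * chi_5)(C) = chi_5(C) * chi_5(C):
  {1}: (2)*(2), {-1}: (-2)*(-2), {i,-i}: (0)*(0), {j,-j}: (0)*(0), {k,-k}: (0)*(0)
so (chi_5 * chi_5) takes values
  {1} -> 4, {-1} -> 4, {i,-i} -> 0, {j,-j} -> 0, {k,-k} -> 0.
Now take the inner product of this character with each irreducible chi from the table, <chi_5*chi_5, chi> = (1/8) sum_C |C| (chi_5*chi_5)(C) conj(chi(C)):
  <chi_5*chi_5, chi_1> = (1/8)[1*(4)*conj(1) + 1*(4)*conj(1) + 2*(0)*conj(1) + 2*(0)*conj(1) + 2*(0)*conj(1)]
      = (1/8)[(4) + (4) + (0) + (0) + (0)] = 8/8 = 1
  <chi_5*chi_5, chi_2> = (1/8)[1*(4)*conj(1) + 1*(4)*conj(1) + 2*(0)*conj(1) + 2*(0)*conj(-1) + 2*(0)*conj(-1)]
      = (1/8)[(4) + (4) + (0) + (0) + (0)] = 8/8 = 1
  <chi_5*chi_5, chi_3> = (1/8)[1*(4)*conj(1) + 1*(4)*conj(1) + 2*(0)*conj(-1) + 2*(0)*conj(1) + 2*(0)*conj(-1)]
      = (1/8)[(4) + (4) + (0) + (0) + (0)] = 8/8 = 1
  <chi_5*chi_5, chi_4> = (1/8)[1*(4)*conj(1) + 1*(4)*conj(1) + 2*(0)*conj(-1) + 2*(0)*conj(-1) + 2*(0)*conj(1)]
      = (1/8)[(4) + (4) + (0) + (0) + (0)] = 8/8 = 1
  <chi_5*chi_5, chi_5> = (1/8)[1*(4)*conj(2) + 1*(4)*conj(-2) + 2*(0)*conj(0) + 2*(0)*conj(0) + 2*(0)*conj(0)]
      = (1/8)[(8) + (-8) + (0) + (0) + (0)] = 0/8 = 0
Hence the multiplicities are chi_1: 1, chi_2: 1, chi_3: 1, chi_4: 1. Dimension check: dim(chi_5)*dim(chi_5) = 2*2 = 4 and sum (mult * dim) = 1*1 + 1*1 + 1*1 + 1*1 = 4.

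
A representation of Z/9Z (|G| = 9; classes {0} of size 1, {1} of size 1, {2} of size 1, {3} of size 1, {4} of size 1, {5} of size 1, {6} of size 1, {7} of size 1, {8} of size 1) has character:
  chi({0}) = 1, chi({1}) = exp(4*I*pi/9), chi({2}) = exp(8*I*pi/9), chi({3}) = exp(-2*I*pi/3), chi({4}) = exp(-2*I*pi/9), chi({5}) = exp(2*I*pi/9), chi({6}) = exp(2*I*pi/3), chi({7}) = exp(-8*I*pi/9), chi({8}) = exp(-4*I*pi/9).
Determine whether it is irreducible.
Irreducible: <chi, chi> = 1.

Derivation: <chi, chi> = (1/|G|) sum_C |C| * |chi(C)|^2 = (1/9)[1*|1|^2 + 1*|exp(4*I*pi/9)|^2 + 1*|exp(8*I*pi/9)|^2 + 1*|exp(-2*I*pi/3)|^2 + 1*|exp(-2*I*pi/9)|^2 + 1*|exp(2*I*pi/9)|^2 + 1*|exp(2*I*pi/3)|^2 + 1*|exp(-8*I*pi/9)|^2 + 1*|exp(-4*I*pi/9)|^2]
  = (1/9)[(1) + (1) + (1) + (1) + (1) + (1) + (1) + (1) + (1)] = 9/9 = 1.
(Exp terms are combined using exp(i*s)*conj(exp(i*t)) = exp(i*(s-t)), and sums of them are collapsed using the identity that for every m > 1 the m distinct m-th roots of unity sum to 0, e.g. 1 + exp(2*I*pi/3) + exp(-2*I*pi/3) = 0.)
A character is irreducible iff <chi, chi> = 1, so this representation is irreducible.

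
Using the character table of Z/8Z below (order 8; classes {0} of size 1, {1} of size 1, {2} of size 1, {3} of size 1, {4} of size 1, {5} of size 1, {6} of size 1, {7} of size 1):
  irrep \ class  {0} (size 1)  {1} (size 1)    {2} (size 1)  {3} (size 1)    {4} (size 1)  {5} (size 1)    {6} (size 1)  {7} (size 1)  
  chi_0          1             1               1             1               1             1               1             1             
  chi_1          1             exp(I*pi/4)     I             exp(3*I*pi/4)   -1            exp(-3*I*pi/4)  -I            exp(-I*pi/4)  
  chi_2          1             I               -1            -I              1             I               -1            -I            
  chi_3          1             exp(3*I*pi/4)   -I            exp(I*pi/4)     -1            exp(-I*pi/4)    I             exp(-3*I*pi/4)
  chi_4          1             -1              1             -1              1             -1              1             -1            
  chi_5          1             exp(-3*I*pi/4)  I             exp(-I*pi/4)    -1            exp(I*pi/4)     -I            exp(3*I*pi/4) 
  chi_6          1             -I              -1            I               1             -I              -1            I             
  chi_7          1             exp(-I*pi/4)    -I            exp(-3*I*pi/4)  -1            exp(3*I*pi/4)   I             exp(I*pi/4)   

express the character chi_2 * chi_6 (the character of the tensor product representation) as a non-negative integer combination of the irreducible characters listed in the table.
chi_2 tensor chi_6 = chi_0 (all other irreducibles have multiplicity 0).

The character of a tensor product is the pointwise product (chi_2 * chi_6)(C) = chi_2(C) * chi_6(C):
  {0}: (1)*(1), {1}: (I)*(-I), {2}: (-1)*(-1), {3}: (-I)*(I), {4}: (1)*(1), {5}: (I)*(-I), {6}: (-1)*(-1), {7}: (-I)*(I)
so (chi_2 * chi_6) takes values
  {0} -> 1, {1} -> 1, {2} -> 1, {3} -> 1, {4} -> 1, {5} -> 1, {6} -> 1, {7} -> 1.
Now take the inner product of this character with each irreducible chi from the table, <chi_2*chi_6, chi> = (1/8) sum_C |C| (chi_2*chi_6)(C) conj(chi(C)):
  <chi_2*chi_6, chi_0> = (1/8)[1*(1)*conj(1) + 1*(1)*conj(1) + 1*(1)*conj(1) + 1*(1)*conj(1) + 1*(1)*conj(1) + 1*(1)*conj(1) + 1*(1)*conj(1) + 1*(1)*conj(1)]
      = (1/8)[(1) + (1) + (1) + (1) + (1) + (1) + (1) + (1)] = 8/8 = 1
  <chi_2*chi_6, chi_1> = (1/8)[1*(1)*conj(1) + 1*(1)*conj(exp(I*pi/4)) + 1*(1)*conj(I) + 1*(1)*conj(exp(3*I*pi/4)) + 1*(1)*conj(-1) + 1*(1)*conj(exp(-3*I*pi/4)) + 1*(1)*conj(-I) + 1*(1)*conj(exp(-I*pi/4))]
      = (1/8)[(1) + (exp(-I*pi/4)) + (-I) + (exp(-3*I*pi/4)) + (-1) + (exp(3*I*pi/4)) + (I) + (exp(I*pi/4))] = 0/8 = 0
  <chi_2*chi_6, chi_2> = (1/8)[1*(1)*conj(1) + 1*(1)*conj(I) + 1*(1)*conj(-1) + 1*(1)*conj(-I) + 1*(1)*conj(1) + 1*(1)*conj(I) + 1*(1)*conj(-1) + 1*(1)*conj(-I)]
      = (1/8)[(1) + (-I) + (-1) + (I) + (1) + (-I) + (-1) + (I)] = 0/8 = 0
  <chi_2*chi_6, chi_3> = (1/8)[1*(1)*conj(1) + 1*(1)*conj(exp(3*I*pi/4)) + 1*(1)*conj(-I) + 1*(1)*conj(exp(I*pi/4)) + 1*(1)*conj(-1) + 1*(1)*conj(exp(-I*pi/4)) + 1*(1)*conj(I) + 1*(1)*conj(exp(-3*I*pi/4))]
      = (1/8)[(1) + (exp(-3*I*pi/4)) + (I) + (exp(-I*pi/4)) + (-1) + (exp(I*pi/4)) + (-I) + (exp(3*I*pi/4))] = 0/8 = 0
  <chi_2*chi_6, chi_4> = (1/8)[1*(1)*conj(1) + 1*(1)*conj(-1) + 1*(1)*conj(1) + 1*(1)*conj(-1) + 1*(1)*conj(1) + 1*(1)*conj(-1) + 1*(1)*conj(1) + 1*(1)*conj(-1)]
      = (1/8)[(1) + (-1) + (1) + (-1) + (1) + (-1) + (1) + (-1)] = 0/8 = 0
  <chi_2*chi_6, chi_5> = (1/8)[1*(1)*conj(1) + 1*(1)*conj(exp(-3*I*pi/4)) + 1*(1)*conj(I) + 1*(1)*conj(exp(-I*pi/4)) + 1*(1)*conj(-1) + 1*(1)*conj(exp(I*pi/4)) + 1*(1)*conj(-I) + 1*(1)*conj(exp(3*I*pi/4))]
      = (1/8)[(1) + (exp(3*I*pi/4)) + (-I) + (exp(I*pi/4)) + (-1) + (exp(-I*pi/4)) + (I) + (exp(-3*I*pi/4))] = 0/8 = 0
  <chi_2*chi_6, chi_6> = (1/8)[1*(1)*conj(1) + 1*(1)*conj(-I) + 1*(1)*conj(-1) + 1*(1)*conj(I) + 1*(1)*conj(1) + 1*(1)*conj(-I) + 1*(1)*conj(-1) + 1*(1)*conj(I)]
      = (1/8)[(1) + (I) + (-1) + (-I) + (1) + (I) + (-1) + (-I)] = 0/8 = 0
  <chi_2*chi_6, chi_7> = (1/8)[1*(1)*conj(1) + 1*(1)*conj(exp(-I*pi/4)) + 1*(1)*conj(-I) + 1*(1)*conj(exp(-3*I*pi/4)) + 1*(1)*conj(-1) + 1*(1)*conj(exp(3*I*pi/4)) + 1*(1)*conj(I) + 1*(1)*conj(exp(I*pi/4))]
      = (1/8)[(1) + (exp(I*pi/4)) + (I) + (exp(3*I*pi/4)) + (-1) + (exp(-3*I*pi/4)) + (-I) + (exp(-I*pi/4))] = 0/8 = 0
(Exp terms are combined using exp(i*s)*conj(exp(i*t)) = exp(i*(s-t)), and sums of them are collapsed using the identity that for every m > 1 the m distinct m-th roots of unity sum to 0, e.g. 1 + exp(2*I*pi/3) + exp(-2*I*pi/3) = 0.)
Hence the multiplicities are chi_0: 1. Dimension check: dim(chi_2)*dim(chi_6) = 1*1 = 1 and sum (mult * dim) = 1*1 = 1.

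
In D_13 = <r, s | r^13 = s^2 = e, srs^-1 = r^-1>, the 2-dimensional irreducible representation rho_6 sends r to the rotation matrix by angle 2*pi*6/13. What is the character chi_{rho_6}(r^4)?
chi_{rho_6}(r^4) = 2*cos(2*pi*6*4/13) = 2*cos(4*pi/13)

rho_6(r^4) is rotation by angle 2*pi*6*4/13, whose trace is 2*cos(2*pi*6*4/13) = 2*cos(4*pi/13).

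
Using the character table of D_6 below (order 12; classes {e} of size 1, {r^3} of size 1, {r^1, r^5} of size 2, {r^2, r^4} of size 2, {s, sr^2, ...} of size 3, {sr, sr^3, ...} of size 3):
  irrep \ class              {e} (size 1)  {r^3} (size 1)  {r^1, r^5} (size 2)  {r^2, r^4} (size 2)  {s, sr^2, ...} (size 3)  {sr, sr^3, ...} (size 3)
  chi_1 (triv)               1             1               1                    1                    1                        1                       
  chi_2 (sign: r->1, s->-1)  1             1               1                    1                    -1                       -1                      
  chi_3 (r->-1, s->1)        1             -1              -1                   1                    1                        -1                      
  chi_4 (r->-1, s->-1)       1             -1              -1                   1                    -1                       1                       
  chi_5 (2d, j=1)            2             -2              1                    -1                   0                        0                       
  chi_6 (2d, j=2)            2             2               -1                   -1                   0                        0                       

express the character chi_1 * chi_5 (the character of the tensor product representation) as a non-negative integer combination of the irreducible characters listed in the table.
chi_1 tensor chi_5 = chi_5 (all other irreducibles have multiplicity 0).

Working: The character of a tensor product is the pointwise product (chi_1 * chi_5)(C) = chi_1(C) * chi_5(C):
  {e}: (1)*(2), {r^3}: (1)*(-2), {r^1, r^5}: (1)*(1), {r^2, r^4}: (1)*(-1), {s, sr^2, ...}: (1)*(0), {sr, sr^3, ...}: (1)*(0)
so (chi_1 * chi_5) takes values
  {e} -> 2, {r^3} -> -2, {r^1, r^5} -> 1, {r^2, r^4} -> -1, {s, sr^2, ...} -> 0, {sr, sr^3, ...} -> 0.
Now take the inner product of this character with each irreducible chi from the table, <chi_1*chi_5, chi> = (1/12) sum_C |C| (chi_1*chi_5)(C) conj(chi(C)):
  <chi_1*chi_5, chi_1> = (1/12)[1*(2)*conj(1) + 1*(-2)*conj(1) + 2*(1)*conj(1) + 2*(-1)*conj(1) + 3*(0)*conj(1) + 3*(0)*conj(1)]
      = (1/12)[(2) + (-2) + (2) + (-2) + (0) + (0)] = 0/12 = 0
  <chi_1*chi_5, chi_2> = (1/12)[1*(2)*conj(1) + 1*(-2)*conj(1) + 2*(1)*conj(1) + 2*(-1)*conj(1) + 3*(0)*conj(-1) + 3*(0)*conj(-1)]
      = (1/12)[(2) + (-2) + (2) + (-2) + (0) + (0)] = 0/12 = 0
  <chi_1*chi_5, chi_3> = (1/12)[1*(2)*conj(1) + 1*(-2)*conj(-1) + 2*(1)*conj(-1) + 2*(-1)*conj(1) + 3*(0)*conj(1) + 3*(0)*conj(-1)]
      = (1/12)[(2) + (2) + (-2) + (-2) + (0) + (0)] = 0/12 = 0
  <chi_1*chi_5, chi_4> = (1/12)[1*(2)*conj(1) + 1*(-2)*conj(-1) + 2*(1)*conj(-1) + 2*(-1)*conj(1) + 3*(0)*conj(-1) + 3*(0)*conj(1)]
      = (1/12)[(2) + (2) + (-2) + (-2) + (0) + (0)] = 0/12 = 0
  <chi_1*chi_5, chi_5> = (1/12)[1*(2)*conj(2) + 1*(-2)*conj(-2) + 2*(1)*conj(1) + 2*(-1)*conj(-1) + 3*(0)*conj(0) + 3*(0)*conj(0)]
      = (1/12)[(4) + (4) + (2) + (2) + (0) + (0)] = 12/12 = 1
  <chi_1*chi_5, chi_6> = (1/12)[1*(2)*conj(2) + 1*(-2)*conj(2) + 2*(1)*conj(-1) + 2*(-1)*conj(-1) + 3*(0)*conj(0) + 3*(0)*conj(0)]
      = (1/12)[(4) + (-4) + (-2) + (2) + (0) + (0)] = 0/12 = 0
Hence the multiplicities are chi_5: 1. Dimension check: dim(chi_1)*dim(chi_5) = 1*2 = 2 and sum (mult * dim) = 1*2 = 2.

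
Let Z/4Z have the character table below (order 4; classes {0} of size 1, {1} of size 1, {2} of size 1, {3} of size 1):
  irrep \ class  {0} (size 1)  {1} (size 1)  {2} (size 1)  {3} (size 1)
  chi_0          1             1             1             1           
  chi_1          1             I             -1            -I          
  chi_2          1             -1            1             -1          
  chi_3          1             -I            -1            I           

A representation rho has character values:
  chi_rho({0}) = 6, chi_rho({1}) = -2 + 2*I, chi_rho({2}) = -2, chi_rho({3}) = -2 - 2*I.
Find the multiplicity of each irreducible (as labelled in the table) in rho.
Multiplicities: chi_0: 0, chi_1: 3, chi_2: 2, chi_3: 1.

Derivation: Use <chi_rho, chi> = (1/|G|) sum_C |C| * chi_rho(C) * conj(chi(C)) with |G| = 4 for each irreducible chi in the table:
  <chi_rho, chi_0> = (1/4)[1*(6)*conj(1) + 1*(-2 + 2*I)*conj(1) + 1*(-2)*conj(1) + 1*(-2 - 2*I)*conj(1)]
      = (1/4)[(6) + (-2 + 2*I) + (-2) + (-2 - 2*I)] = 0/4 = 0
  <chi_rho, chi_1> = (1/4)[1*(6)*conj(1) + 1*(-2 + 2*I)*conj(I) + 1*(-2)*conj(-1) + 1*(-2 - 2*I)*conj(-I)]
      = (1/4)[(6) + (2 + 2*I) + (2) + (2 - 2*I)] = 12/4 = 3
  <chi_rho, chi_2> = (1/4)[1*(6)*conj(1) + 1*(-2 + 2*I)*conj(-1) + 1*(-2)*conj(1) + 1*(-2 - 2*I)*conj(-1)]
      = (1/4)[(6) + (2 - 2*I) + (-2) + (2 + 2*I)] = 8/4 = 2
  <chi_rho, chi_3> = (1/4)[1*(6)*conj(1) + 1*(-2 + 2*I)*conj(-I) + 1*(-2)*conj(-1) + 1*(-2 - 2*I)*conj(I)]
      = (1/4)[(6) + (-2 - 2*I) + (2) + (-2 + 2*I)] = 4/4 = 1
(Exp terms are combined using exp(i*s)*conj(exp(i*t)) = exp(i*(s-t)), and sums of them are collapsed using the identity that for every m > 1 the m distinct m-th roots of unity sum to 0, e.g. 1 + exp(2*I*pi/3) + exp(-2*I*pi/3) = 0.)
Dimension check: dim(rho) = sum (mult * dim) = 0*1 + 3*1 + 2*1 + 1*1 = 6 = chi_rho(e) = 6.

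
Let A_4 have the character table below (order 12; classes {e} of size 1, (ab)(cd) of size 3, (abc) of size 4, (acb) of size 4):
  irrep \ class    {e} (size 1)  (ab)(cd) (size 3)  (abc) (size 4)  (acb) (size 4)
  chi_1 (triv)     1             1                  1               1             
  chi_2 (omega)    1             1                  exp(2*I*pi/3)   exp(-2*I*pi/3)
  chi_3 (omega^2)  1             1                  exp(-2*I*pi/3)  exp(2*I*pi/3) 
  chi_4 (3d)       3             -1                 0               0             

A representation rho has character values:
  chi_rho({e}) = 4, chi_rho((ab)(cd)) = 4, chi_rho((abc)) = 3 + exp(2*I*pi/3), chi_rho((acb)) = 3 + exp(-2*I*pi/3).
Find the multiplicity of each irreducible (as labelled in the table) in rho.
Multiplicities: chi_1: 3, chi_2: 1, chi_3: 0, chi_4: 0.

Use <chi_rho, chi> = (1/|G|) sum_C |C| * chi_rho(C) * conj(chi(C)) with |G| = 12 for each irreducible chi in the table:
  <chi_rho, chi_1> = (1/12)[1*(4)*conj(1) + 3*(4)*conj(1) + 4*(3 + exp(2*I*pi/3))*conj(1) + 4*(3 + exp(-2*I*pi/3))*conj(1)]
      = (1/12)[(4) + (12) + (12 + 4*exp(2*I*pi/3)) + (12 + 4*exp(-2*I*pi/3))] = 36/12 = 3
  <chi_rho, chi_2> = (1/12)[1*(4)*conj(1) + 3*(4)*conj(1) + 4*(3 + exp(2*I*pi/3))*conj(exp(2*I*pi/3)) + 4*(3 + exp(-2*I*pi/3))*conj(exp(-2*I*pi/3))]
      = (1/12)[(4) + (12) + (4 + 12*exp(-2*I*pi/3)) + (4 + 12*exp(2*I*pi/3))] = 12/12 = 1
  <chi_rho, chi_3> = (1/12)[1*(4)*conj(1) + 3*(4)*conj(1) + 4*(3 + exp(2*I*pi/3))*conj(exp(-2*I*pi/3)) + 4*(3 + exp(-2*I*pi/3))*conj(exp(2*I*pi/3))]
      = (1/12)[(4) + (12) + (4*exp(-2*I*pi/3) + 12*exp(2*I*pi/3)) + (12*exp(-2*I*pi/3) + 4*exp(2*I*pi/3))] = 0/12 = 0
  <chi_rho, chi_4> = (1/12)[1*(4)*conj(3) + 3*(4)*conj(-1) + 4*(3 + exp(2*I*pi/3))*conj(0) + 4*(3 + exp(-2*I*pi/3))*conj(0)]
      = (1/12)[(12) + (-12) + (0) + (0)] = 0/12 = 0
(Exp terms are combined using exp(i*s)*conj(exp(i*t)) = exp(i*(s-t)), and sums of them are collapsed using the identity that for every m > 1 the m distinct m-th roots of unity sum to 0, e.g. 1 + exp(2*I*pi/3) + exp(-2*I*pi/3) = 0.)
Dimension check: dim(rho) = sum (mult * dim) = 3*1 + 1*1 + 0*1 + 0*3 = 4 = chi_rho(e) = 4.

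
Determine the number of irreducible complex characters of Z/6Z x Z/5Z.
30

Justification: The number of irreducible complex representations of a finite group equals its number of conjugacy classes. Z/6Z x Z/5Z is abelian of order 30, so every element is its own conjugacy class: 30 classes, so Z/6Z x Z/5Z (order 30) has exactly 30 irreducible complex representations.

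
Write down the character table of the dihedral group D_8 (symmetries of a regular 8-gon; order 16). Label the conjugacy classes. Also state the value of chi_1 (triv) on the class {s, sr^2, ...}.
Conjugacy classes: {e} of size 1, {r^4} of size 1, {r^1, r^7} of size 2, {r^2, r^6} of size 2, {r^3, r^5} of size 2, {s, sr^2, ...} of size 4, {sr, sr^3, ...} of size 4.
Character table:
  irrep \ class              {e} (size 1)  {r^4} (size 1)  {r^1, r^7} (size 2)  {r^2, r^6} (size 2)  {r^3, r^5} (size 2)  {s, sr^2, ...} (size 4)  {sr, sr^3, ...} (size 4)
  chi_1 (triv)               1             1               1                    1                    1                    1                        1                       
  chi_2 (sign: r->1, s->-1)  1             1               1                    1                    1                    -1                       -1                      
  chi_3 (r->-1, s->1)        1             1               -1                   1                    -1                   1                        -1                      
  chi_4 (r->-1, s->-1)       1             1               -1                   1                    -1                   -1                       1                       
  chi_5 (2d, j=1)            2             -2              sqrt(2)              0                    -sqrt(2)             0                        0                       
  chi_6 (2d, j=2)            2             2               0                    -2                   0                    0                        0                       
  chi_7 (2d, j=3)            2             -2              -sqrt(2)             0                    sqrt(2)              0                        0                       

Spot check: chi_1 (triv) on {s, sr^2, ...} = 1.

Justification: D_8 has order 2*8 = 16 with 7 conjugacy classes, hence 7 irreducibles. Sum of squared dims 1 + 1 + 1 + 1 + 4 + 4 + 4 = 16 = |G|. Linear characters come from the abelianisation; the 2-dimensional irreps have character r^k -> 2*cos(2*pi*j*k/8), reflections -> 0.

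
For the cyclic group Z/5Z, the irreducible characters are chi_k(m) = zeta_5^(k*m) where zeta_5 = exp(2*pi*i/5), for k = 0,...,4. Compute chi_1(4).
chi_1(4) = zeta_5^4 = exp(-2*I*pi/5)

Why: chi_1(4) = zeta_5^(1*4) = zeta_5^4. Since zeta_5^5 = 1, this equals zeta_5^4 = exp(2*pi*i*4/5) = exp(-2*I*pi/5).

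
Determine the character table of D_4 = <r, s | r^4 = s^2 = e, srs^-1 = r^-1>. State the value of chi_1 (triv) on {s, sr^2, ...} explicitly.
Conjugacy classes: {e} of size 1, {r^2} of size 1, {r^1, r^3} of size 2, {s, sr^2, ...} of size 2, {sr, sr^3, ...} of size 2.
Character table:
  irrep \ class              {e} (size 1)  {r^2} (size 1)  {r^1, r^3} (size 2)  {s, sr^2, ...} (size 2)  {sr, sr^3, ...} (size 2)
  chi_1 (triv)               1             1               1                    1                        1                       
  chi_2 (sign: r->1, s->-1)  1             1               1                    -1                       -1                      
  chi_3 (r->-1, s->1)        1             1               -1                   1                        -1                      
  chi_4 (r->-1, s->-1)       1             1               -1                   -1                       1                       
  chi_5 (2d, j=1)            2             -2              0                    0                        0                       

Spot check: chi_1 (triv) on {s, sr^2, ...} = 1.

Argument: D_4 has order 2*4 = 8 with 5 conjugacy classes, hence 5 irreducibles. Sum of squared dims 1 + 1 + 1 + 1 + 4 = 8 = |G|. Linear characters come from the abelianisation; the 2-dimensional irreps have character r^k -> 2*cos(2*pi*j*k/4), reflections -> 0.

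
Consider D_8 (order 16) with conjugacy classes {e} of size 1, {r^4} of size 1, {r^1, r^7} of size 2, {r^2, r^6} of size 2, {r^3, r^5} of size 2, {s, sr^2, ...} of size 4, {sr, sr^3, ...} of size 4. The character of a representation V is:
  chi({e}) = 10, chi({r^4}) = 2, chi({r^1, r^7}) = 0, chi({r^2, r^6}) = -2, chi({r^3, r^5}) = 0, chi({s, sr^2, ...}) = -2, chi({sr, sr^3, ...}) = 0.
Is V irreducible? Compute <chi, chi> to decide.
Not irreducible (reducible): <chi, chi> = 8 > 1.

Details: <chi, chi> = (1/|G|) sum_C |C| * |chi(C)|^2 = (1/16)[1*|10|^2 + 1*|2|^2 + 2*|0|^2 + 2*|-2|^2 + 2*|0|^2 + 4*|-2|^2 + 4*|0|^2]
  = (1/16)[(100) + (4) + (0) + (8) + (0) + (16) + (0)] = 128/16 = 8.
A character is irreducible iff <chi, chi> = 1, so this representation is reducible.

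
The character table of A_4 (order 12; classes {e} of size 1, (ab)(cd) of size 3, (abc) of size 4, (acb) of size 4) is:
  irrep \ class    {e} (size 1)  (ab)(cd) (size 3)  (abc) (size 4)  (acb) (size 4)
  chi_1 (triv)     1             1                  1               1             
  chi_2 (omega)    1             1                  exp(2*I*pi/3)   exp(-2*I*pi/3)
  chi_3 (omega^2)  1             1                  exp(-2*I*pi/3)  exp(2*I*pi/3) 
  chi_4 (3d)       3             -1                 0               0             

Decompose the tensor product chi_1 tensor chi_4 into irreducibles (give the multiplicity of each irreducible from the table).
chi_1 tensor chi_4 = chi_4 (all other irreducibles have multiplicity 0).

Working: The character of a tensor product is the pointwise product (chi_1 * chi_4)(C) = chi_1(C) * chi_4(C):
  {e}: (1)*(3), (ab)(cd): (1)*(-1), (abc): (1)*(0), (acb): (1)*(0)
so (chi_1 * chi_4) takes values
  {e} -> 3, (ab)(cd) -> -1, (abc) -> 0, (acb) -> 0.
Now take the inner product of this character with each irreducible chi from the table, <chi_1*chi_4, chi> = (1/12) sum_C |C| (chi_1*chi_4)(C) conj(chi(C)):
  <chi_1*chi_4, chi_1> = (1/12)[1*(3)*conj(1) + 3*(-1)*conj(1) + 4*(0)*conj(1) + 4*(0)*conj(1)]
      = (1/12)[(3) + (-3) + (0) + (0)] = 0/12 = 0
  <chi_1*chi_4, chi_2> = (1/12)[1*(3)*conj(1) + 3*(-1)*conj(1) + 4*(0)*conj(exp(2*I*pi/3)) + 4*(0)*conj(exp(-2*I*pi/3))]
      = (1/12)[(3) + (-3) + (0) + (0)] = 0/12 = 0
  <chi_1*chi_4, chi_3> = (1/12)[1*(3)*conj(1) + 3*(-1)*conj(1) + 4*(0)*conj(exp(-2*I*pi/3)) + 4*(0)*conj(exp(2*I*pi/3))]
      = (1/12)[(3) + (-3) + (0) + (0)] = 0/12 = 0
  <chi_1*chi_4, chi_4> = (1/12)[1*(3)*conj(3) + 3*(-1)*conj(-1) + 4*(0)*conj(0) + 4*(0)*conj(0)]
      = (1/12)[(9) + (3) + (0) + (0)] = 12/12 = 1
(Exp terms are combined using exp(i*s)*conj(exp(i*t)) = exp(i*(s-t)), and sums of them are collapsed using the identity that for every m > 1 the m distinct m-th roots of unity sum to 0, e.g. 1 + exp(2*I*pi/3) + exp(-2*I*pi/3) = 0.)
Hence the multiplicities are chi_4: 1. Dimension check: dim(chi_1)*dim(chi_4) = 1*3 = 3 and sum (mult * dim) = 1*3 = 3.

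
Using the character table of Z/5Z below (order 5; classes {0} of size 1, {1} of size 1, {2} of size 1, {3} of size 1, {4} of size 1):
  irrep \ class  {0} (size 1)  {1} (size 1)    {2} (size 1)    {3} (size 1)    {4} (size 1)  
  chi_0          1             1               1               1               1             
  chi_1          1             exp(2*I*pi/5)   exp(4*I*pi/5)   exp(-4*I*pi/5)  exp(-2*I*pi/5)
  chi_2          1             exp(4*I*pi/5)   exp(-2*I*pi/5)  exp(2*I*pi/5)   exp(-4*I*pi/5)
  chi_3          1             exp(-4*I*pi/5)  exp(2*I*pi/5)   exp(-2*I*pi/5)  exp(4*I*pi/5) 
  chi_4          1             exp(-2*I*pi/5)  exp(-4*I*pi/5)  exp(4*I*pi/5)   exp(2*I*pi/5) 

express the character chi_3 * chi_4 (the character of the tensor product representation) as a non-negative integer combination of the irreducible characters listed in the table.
chi_3 tensor chi_4 = chi_2 (all other irreducibles have multiplicity 0).

Reasoning: The character of a tensor product is the pointwise product (chi_3 * chi_4)(C) = chi_3(C) * chi_4(C):
  {0}: (1)*(1), {1}: (exp(-4*I*pi/5))*(exp(-2*I*pi/5)), {2}: (exp(2*I*pi/5))*(exp(-4*I*pi/5)), {3}: (exp(-2*I*pi/5))*(exp(4*I*pi/5)), {4}: (exp(4*I*pi/5))*(exp(2*I*pi/5))
so (chi_3 * chi_4) takes values
  {0} -> 1, {1} -> exp(4*I*pi/5), {2} -> exp(-2*I*pi/5), {3} -> exp(2*I*pi/5), {4} -> exp(-4*I*pi/5).
Now take the inner product of this character with each irreducible chi from the table, <chi_3*chi_4, chi> = (1/5) sum_C |C| (chi_3*chi_4)(C) conj(chi(C)):
  <chi_3*chi_4, chi_0> = (1/5)[1*(1)*conj(1) + 1*(exp(4*I*pi/5))*conj(1) + 1*(exp(-2*I*pi/5))*conj(1) + 1*(exp(2*I*pi/5))*conj(1) + 1*(exp(-4*I*pi/5))*conj(1)]
      = (1/5)[(1) + (exp(4*I*pi/5)) + (exp(-2*I*pi/5)) + (exp(2*I*pi/5)) + (exp(-4*I*pi/5))] = 0/5 = 0
  <chi_3*chi_4, chi_1> = (1/5)[1*(1)*conj(1) + 1*(exp(4*I*pi/5))*conj(exp(2*I*pi/5)) + 1*(exp(-2*I*pi/5))*conj(exp(4*I*pi/5)) + 1*(exp(2*I*pi/5))*conj(exp(-4*I*pi/5)) + 1*(exp(-4*I*pi/5))*conj(exp(-2*I*pi/5))]
      = (1/5)[(1) + (exp(2*I*pi/5)) + (exp(4*I*pi/5)) + (exp(-4*I*pi/5)) + (exp(-2*I*pi/5))] = 0/5 = 0
  <chi_3*chi_4, chi_2> = (1/5)[1*(1)*conj(1) + 1*(exp(4*I*pi/5))*conj(exp(4*I*pi/5)) + 1*(exp(-2*I*pi/5))*conj(exp(-2*I*pi/5)) + 1*(exp(2*I*pi/5))*conj(exp(2*I*pi/5)) + 1*(exp(-4*I*pi/5))*conj(exp(-4*I*pi/5))]
      = (1/5)[(1) + (1) + (1) + (1) + (1)] = 5/5 = 1
  <chi_3*chi_4, chi_3> = (1/5)[1*(1)*conj(1) + 1*(exp(4*I*pi/5))*conj(exp(-4*I*pi/5)) + 1*(exp(-2*I*pi/5))*conj(exp(2*I*pi/5)) + 1*(exp(2*I*pi/5))*conj(exp(-2*I*pi/5)) + 1*(exp(-4*I*pi/5))*conj(exp(4*I*pi/5))]
      = (1/5)[(1) + (exp(-2*I*pi/5)) + (exp(-4*I*pi/5)) + (exp(4*I*pi/5)) + (exp(2*I*pi/5))] = 0/5 = 0
  <chi_3*chi_4, chi_4> = (1/5)[1*(1)*conj(1) + 1*(exp(4*I*pi/5))*conj(exp(-2*I*pi/5)) + 1*(exp(-2*I*pi/5))*conj(exp(-4*I*pi/5)) + 1*(exp(2*I*pi/5))*conj(exp(4*I*pi/5)) + 1*(exp(-4*I*pi/5))*conj(exp(2*I*pi/5))]
      = (1/5)[(1) + (exp(-4*I*pi/5)) + (exp(2*I*pi/5)) + (exp(-2*I*pi/5)) + (exp(4*I*pi/5))] = 0/5 = 0
(Exp terms are combined using exp(i*s)*conj(exp(i*t)) = exp(i*(s-t)), and sums of them are collapsed using the identity that for every m > 1 the m distinct m-th roots of unity sum to 0, e.g. 1 + exp(2*I*pi/3) + exp(-2*I*pi/3) = 0.)
Hence the multiplicities are chi_2: 1. Dimension check: dim(chi_3)*dim(chi_4) = 1*1 = 1 and sum (mult * dim) = 1*1 = 1.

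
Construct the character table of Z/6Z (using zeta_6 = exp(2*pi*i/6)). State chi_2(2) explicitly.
Character table of Z/6Z (irreps indexed chi_0,...,chi_5 with chi_k(m) = zeta_6^(k*m), zeta_6 = exp(2*pi*i/6)):
  irrep \ class  {0} (size 1)  {1} (size 1)    {2} (size 1)    {3} (size 1)  {4} (size 1)    {5} (size 1)  
  chi_0          1             1               1               1             1               1             
  chi_1          1             exp(I*pi/3)     exp(2*I*pi/3)   -1            exp(-2*I*pi/3)  exp(-I*pi/3)  
  chi_2          1             exp(2*I*pi/3)   exp(-2*I*pi/3)  1             exp(2*I*pi/3)   exp(-2*I*pi/3)
  chi_3          1             -1              1               -1            1               -1            
  chi_4          1             exp(-2*I*pi/3)  exp(2*I*pi/3)   1             exp(-2*I*pi/3)  exp(2*I*pi/3) 
  chi_5          1             exp(-I*pi/3)    exp(-2*I*pi/3)  -1            exp(2*I*pi/3)   exp(I*pi/3)   

Spot check: chi_2(2) = zeta_6^(2*2) = zeta_6^4 = exp(-2*I*pi/3).

Working: Z/6Z is abelian, so all 6 irreducible complex representations are 1-dimensional. They are given by chi_k(m) = zeta_6^(k*m) for k = 0,...,5. Row orthogonality: sum_m chi_k(m) conj(chi_l(m)) = 6 * [k = l].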